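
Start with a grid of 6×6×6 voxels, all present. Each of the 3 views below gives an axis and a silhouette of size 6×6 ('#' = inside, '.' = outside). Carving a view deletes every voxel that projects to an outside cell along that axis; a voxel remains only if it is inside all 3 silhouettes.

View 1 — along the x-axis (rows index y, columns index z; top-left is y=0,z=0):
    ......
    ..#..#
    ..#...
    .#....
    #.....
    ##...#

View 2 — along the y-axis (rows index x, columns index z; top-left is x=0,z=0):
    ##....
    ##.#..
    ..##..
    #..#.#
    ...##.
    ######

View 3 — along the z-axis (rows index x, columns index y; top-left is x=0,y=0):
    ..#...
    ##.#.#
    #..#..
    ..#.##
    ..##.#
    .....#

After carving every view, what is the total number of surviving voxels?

initial block: 6^3 = 216
carve view 1 (along x, YZ-mask fill 8/36): 48 voxels remain
carve view 2 (along y, XZ-mask fill 18/36): 22 voxels remain
carve view 3 (along z, XY-mask fill 14/36): 9 voxels remain

remaining voxels: 9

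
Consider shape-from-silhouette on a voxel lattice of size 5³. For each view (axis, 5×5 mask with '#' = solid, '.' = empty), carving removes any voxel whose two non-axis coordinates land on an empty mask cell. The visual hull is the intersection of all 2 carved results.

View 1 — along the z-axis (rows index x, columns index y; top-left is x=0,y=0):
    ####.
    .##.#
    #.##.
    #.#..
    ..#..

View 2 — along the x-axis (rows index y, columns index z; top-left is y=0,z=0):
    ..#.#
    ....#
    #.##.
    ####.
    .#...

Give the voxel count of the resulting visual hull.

full grid |V| = 125
  1. axis=2 (XY plane), |mask|=13  ⇒  voxels=65
  2. axis=0 (YZ plane), |mask|=11  ⇒  voxels=32

voxel count = 32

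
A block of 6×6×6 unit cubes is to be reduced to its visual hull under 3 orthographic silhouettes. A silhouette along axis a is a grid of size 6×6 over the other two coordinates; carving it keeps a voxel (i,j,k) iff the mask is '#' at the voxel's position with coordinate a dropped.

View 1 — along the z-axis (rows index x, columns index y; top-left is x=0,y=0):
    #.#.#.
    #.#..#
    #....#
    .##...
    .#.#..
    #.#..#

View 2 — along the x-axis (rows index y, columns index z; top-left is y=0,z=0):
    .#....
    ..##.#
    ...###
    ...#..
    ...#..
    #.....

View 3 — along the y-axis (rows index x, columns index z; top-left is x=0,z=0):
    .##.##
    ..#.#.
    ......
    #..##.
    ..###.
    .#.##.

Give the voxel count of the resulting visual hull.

initial block: 6^3 = 216
step 1: project along z, AND mask (15/36) → |grid| = 90
step 2: project along x, AND mask (10/36) → |grid| = 27
step 3: project along y, AND mask (15/36) → |grid| = 13

voxel count = 13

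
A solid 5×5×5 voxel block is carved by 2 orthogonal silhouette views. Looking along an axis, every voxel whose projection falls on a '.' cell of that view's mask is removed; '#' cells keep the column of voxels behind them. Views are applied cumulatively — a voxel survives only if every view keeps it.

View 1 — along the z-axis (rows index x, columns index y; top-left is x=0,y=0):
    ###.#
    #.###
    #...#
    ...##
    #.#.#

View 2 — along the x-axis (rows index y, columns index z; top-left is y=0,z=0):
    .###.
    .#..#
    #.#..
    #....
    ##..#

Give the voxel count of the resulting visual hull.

full grid |V| = 125
  1. axis=2 (XY plane), |mask|=15  ⇒  voxels=75
  2. axis=0 (YZ plane), |mask|=11  ⇒  voxels=37

voxel count = 37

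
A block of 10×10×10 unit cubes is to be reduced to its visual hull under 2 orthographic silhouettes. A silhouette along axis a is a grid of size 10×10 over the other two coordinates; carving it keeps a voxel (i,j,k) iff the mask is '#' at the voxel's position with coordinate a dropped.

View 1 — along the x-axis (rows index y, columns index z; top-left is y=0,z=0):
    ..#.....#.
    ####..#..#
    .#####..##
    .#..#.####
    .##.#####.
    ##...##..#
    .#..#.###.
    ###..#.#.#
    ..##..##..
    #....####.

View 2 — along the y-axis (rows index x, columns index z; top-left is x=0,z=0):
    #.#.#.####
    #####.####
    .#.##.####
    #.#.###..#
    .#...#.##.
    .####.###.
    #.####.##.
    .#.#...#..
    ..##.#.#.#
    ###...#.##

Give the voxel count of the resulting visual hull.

328 voxels

initial block: 10^3 = 1000
carve view 1 (along x, YZ-mask fill 53/100): 530 voxels remain
carve view 2 (along y, XZ-mask fill 61/100): 328 voxels remain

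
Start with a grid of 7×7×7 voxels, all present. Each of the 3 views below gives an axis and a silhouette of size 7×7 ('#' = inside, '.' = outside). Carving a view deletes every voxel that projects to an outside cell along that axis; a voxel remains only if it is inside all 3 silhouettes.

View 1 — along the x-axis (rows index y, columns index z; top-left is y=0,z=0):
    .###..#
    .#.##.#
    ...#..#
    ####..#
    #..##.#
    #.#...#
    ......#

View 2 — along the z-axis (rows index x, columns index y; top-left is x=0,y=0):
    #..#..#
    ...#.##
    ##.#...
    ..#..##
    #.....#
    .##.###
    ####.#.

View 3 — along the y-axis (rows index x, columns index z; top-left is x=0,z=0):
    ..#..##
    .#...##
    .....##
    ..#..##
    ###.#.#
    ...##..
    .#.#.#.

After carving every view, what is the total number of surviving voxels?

remaining voxels: 32

before carving: 343 voxels (7×7×7)
  1. axis=0 (YZ plane), |mask|=23  ⇒  voxels=161
  2. axis=2 (XY plane), |mask|=24  ⇒  voxels=75
  3. axis=1 (XZ plane), |mask|=21  ⇒  voxels=32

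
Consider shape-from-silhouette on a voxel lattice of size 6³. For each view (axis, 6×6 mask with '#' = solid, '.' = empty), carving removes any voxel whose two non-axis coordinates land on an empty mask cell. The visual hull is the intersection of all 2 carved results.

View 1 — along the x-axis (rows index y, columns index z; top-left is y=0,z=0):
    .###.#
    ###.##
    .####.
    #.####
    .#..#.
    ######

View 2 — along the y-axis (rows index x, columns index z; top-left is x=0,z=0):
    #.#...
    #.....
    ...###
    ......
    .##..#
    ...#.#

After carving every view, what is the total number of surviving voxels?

voxel count = 46

start: 6×6×6 = 216 voxels
step 1: project along x, AND mask (26/36) → |grid| = 156
step 2: project along y, AND mask (11/36) → |grid| = 46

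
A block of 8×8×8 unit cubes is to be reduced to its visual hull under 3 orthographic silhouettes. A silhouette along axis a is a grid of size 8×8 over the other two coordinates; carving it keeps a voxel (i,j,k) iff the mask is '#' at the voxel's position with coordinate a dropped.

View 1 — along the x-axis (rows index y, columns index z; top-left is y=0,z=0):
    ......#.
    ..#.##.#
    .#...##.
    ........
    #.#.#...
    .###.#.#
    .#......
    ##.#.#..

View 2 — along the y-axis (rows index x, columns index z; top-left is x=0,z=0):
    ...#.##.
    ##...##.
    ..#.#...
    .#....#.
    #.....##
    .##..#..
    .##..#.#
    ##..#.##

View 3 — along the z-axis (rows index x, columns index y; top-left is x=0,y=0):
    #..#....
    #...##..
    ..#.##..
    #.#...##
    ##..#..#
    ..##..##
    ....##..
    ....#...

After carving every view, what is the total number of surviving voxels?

voxel count = 29

initial block: 8^3 = 512
step 1: project along x, AND mask (21/64) → |grid| = 168
step 2: project along y, AND mask (26/64) → |grid| = 73
step 3: project along z, AND mask (23/64) → |grid| = 29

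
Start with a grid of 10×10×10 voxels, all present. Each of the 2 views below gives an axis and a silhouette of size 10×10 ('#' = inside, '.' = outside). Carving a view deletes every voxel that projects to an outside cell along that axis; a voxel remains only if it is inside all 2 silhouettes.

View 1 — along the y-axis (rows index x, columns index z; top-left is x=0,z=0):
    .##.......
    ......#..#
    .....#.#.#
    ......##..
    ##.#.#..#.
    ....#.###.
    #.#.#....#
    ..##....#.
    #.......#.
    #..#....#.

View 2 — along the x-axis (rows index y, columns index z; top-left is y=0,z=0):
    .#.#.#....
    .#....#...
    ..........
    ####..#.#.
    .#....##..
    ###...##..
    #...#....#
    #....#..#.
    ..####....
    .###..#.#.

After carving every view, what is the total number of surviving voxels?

|visual hull| = 101

full grid |V| = 1000
after view 1 [y-axis, 30 of 100 cells solid] → remaining = 300
after view 2 [x-axis, 34 of 100 cells solid] → remaining = 101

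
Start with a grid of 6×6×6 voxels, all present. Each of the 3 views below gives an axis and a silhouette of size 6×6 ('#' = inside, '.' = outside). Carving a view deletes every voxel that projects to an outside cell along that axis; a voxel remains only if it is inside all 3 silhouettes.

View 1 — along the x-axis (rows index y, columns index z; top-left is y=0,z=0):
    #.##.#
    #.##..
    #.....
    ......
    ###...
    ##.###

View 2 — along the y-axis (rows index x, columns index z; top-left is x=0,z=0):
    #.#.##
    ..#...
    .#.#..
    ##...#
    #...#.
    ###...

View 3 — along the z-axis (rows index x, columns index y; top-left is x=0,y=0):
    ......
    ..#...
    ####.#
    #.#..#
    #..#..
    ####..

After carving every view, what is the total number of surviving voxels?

before carving: 216 voxels (6×6×6)
  1. axis=0 (YZ plane), |mask|=16  ⇒  voxels=96
  2. axis=1 (XZ plane), |mask|=15  ⇒  voxels=44
  3. axis=2 (XY plane), |mask|=15  ⇒  voxels=16

remaining voxels: 16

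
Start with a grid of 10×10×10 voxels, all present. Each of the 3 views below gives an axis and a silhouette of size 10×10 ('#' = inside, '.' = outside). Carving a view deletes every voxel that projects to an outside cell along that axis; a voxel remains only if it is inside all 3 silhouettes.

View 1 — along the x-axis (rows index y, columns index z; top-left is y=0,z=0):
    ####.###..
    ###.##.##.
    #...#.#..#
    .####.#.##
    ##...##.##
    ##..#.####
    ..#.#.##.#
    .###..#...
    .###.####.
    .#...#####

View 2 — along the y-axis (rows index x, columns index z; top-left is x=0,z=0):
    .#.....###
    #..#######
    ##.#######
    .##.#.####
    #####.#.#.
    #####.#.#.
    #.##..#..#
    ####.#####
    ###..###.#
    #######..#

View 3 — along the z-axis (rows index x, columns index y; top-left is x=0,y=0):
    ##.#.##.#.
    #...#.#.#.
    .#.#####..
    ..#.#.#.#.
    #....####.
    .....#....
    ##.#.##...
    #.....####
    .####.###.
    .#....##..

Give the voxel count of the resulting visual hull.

|visual hull| = 198

start: 10×10×10 = 1000 voxels
carve view 1 (along x, YZ-mask fill 60/100): 600 voxels remain
carve view 2 (along y, XZ-mask fill 71/100): 436 voxels remain
carve view 3 (along z, XY-mask fill 46/100): 198 voxels remain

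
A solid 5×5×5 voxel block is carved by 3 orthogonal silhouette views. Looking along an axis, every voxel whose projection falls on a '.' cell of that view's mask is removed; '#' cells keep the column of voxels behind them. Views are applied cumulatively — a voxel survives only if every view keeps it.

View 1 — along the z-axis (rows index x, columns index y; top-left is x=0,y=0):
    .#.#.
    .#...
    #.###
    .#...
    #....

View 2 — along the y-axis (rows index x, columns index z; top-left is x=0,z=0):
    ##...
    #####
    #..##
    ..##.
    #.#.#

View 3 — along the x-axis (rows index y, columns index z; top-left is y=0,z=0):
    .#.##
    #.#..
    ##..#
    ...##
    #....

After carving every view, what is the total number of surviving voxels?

start: 5×5×5 = 125 voxels
after view 1 [z-axis, 9 of 25 cells solid] → remaining = 45
after view 2 [y-axis, 15 of 25 cells solid] → remaining = 26
after view 3 [x-axis, 11 of 25 cells solid] → remaining = 12

remaining voxels: 12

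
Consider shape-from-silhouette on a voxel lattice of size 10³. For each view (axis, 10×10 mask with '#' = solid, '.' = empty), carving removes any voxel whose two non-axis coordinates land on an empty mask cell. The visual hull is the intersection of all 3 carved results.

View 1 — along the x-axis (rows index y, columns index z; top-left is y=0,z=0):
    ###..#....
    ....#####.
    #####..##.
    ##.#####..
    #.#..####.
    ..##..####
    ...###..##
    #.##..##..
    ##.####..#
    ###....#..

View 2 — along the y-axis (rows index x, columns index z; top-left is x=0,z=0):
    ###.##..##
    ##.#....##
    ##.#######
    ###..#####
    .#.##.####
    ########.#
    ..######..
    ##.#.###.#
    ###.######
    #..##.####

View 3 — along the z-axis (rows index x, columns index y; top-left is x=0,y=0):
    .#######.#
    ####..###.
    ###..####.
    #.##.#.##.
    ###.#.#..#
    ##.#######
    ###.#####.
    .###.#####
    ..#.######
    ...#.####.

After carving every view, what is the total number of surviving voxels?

remaining voxels: 294

before carving: 1000 voxels (10×10×10)
[1] x-view keeps 56 columns → grid now 560
[2] y-view keeps 74 columns → grid now 411
[3] z-view keeps 71 columns → grid now 294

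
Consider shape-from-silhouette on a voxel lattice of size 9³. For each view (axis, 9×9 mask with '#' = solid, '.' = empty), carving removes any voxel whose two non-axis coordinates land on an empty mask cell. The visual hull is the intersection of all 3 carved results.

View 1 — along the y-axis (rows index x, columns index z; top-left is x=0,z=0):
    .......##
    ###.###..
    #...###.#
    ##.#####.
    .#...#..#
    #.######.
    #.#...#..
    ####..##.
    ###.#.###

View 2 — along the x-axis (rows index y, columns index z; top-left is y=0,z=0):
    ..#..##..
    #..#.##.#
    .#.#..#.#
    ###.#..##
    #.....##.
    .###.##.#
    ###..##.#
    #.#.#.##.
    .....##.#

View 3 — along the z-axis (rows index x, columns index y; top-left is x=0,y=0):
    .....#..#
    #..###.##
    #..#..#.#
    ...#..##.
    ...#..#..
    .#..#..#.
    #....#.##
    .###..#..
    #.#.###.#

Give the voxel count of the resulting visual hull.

initial block: 9^3 = 729
step 1: project along y, AND mask (46/81) → |grid| = 414
step 2: project along x, AND mask (41/81) → |grid| = 219
step 3: project along z, AND mask (34/81) → |grid| = 103

remaining voxels: 103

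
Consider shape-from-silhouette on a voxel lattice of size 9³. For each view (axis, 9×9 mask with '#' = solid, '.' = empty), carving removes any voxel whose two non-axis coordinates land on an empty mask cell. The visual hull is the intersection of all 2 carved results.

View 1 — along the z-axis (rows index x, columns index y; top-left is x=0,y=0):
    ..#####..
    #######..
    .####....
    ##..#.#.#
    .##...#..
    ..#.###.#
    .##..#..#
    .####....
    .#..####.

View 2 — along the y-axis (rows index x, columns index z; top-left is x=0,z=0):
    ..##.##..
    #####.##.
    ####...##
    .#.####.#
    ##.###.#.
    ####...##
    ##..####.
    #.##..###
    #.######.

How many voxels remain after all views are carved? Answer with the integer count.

254 voxels

start: 9×9×9 = 729 voxels
carve view 1 (along z, XY-mask fill 42/81): 378 voxels remain
carve view 2 (along y, XZ-mask fill 54/81): 254 voxels remain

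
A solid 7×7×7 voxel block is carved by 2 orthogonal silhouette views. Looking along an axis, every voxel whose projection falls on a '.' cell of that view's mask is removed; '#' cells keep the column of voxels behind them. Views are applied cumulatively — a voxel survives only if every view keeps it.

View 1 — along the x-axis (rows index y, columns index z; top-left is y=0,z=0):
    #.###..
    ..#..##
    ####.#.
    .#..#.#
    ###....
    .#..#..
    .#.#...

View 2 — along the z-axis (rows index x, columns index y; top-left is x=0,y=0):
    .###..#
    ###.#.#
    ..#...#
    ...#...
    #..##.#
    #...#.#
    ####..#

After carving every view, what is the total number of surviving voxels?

before carving: 343 voxels (7×7×7)
carve view 1 (along x, YZ-mask fill 22/49): 154 voxels remain
carve view 2 (along z, XY-mask fill 24/49): 78 voxels remain

78 voxels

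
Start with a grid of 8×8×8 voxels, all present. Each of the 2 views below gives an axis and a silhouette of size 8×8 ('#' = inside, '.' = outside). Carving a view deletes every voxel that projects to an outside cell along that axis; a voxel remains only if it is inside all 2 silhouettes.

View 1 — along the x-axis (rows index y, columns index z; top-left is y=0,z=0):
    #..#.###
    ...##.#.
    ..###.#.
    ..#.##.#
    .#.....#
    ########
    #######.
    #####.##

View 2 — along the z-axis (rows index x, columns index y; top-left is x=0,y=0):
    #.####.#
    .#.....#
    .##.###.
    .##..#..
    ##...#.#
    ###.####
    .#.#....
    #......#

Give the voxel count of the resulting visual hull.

initial block: 8^3 = 512
[1] x-view keeps 40 columns → grid now 320
[2] z-view keeps 31 columns → grid now 157

remaining voxels: 157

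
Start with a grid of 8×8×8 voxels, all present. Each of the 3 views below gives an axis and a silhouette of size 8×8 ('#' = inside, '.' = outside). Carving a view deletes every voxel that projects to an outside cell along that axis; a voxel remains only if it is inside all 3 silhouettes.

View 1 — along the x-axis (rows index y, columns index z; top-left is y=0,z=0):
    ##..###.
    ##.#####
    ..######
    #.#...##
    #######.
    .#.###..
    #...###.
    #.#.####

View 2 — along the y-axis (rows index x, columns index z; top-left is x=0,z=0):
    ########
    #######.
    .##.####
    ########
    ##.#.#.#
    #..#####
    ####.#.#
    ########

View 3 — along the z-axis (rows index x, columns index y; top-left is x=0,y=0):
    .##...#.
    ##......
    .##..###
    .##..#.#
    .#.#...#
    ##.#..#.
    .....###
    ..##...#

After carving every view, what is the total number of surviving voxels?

|visual hull| = 124

initial block: 8^3 = 512
carve view 1 (along x, YZ-mask fill 43/64): 344 voxels remain
carve view 2 (along y, XZ-mask fill 54/64): 290 voxels remain
carve view 3 (along z, XY-mask fill 27/64): 124 voxels remain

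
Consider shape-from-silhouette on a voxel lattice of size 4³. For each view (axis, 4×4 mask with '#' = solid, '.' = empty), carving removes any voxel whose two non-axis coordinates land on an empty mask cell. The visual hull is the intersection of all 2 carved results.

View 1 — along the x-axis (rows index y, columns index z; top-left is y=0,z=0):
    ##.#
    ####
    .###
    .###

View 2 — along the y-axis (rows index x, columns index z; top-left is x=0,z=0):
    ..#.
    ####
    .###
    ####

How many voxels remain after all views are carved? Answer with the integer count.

remaining voxels: 40

initial block: 4^3 = 64
step 1: project along x, AND mask (13/16) → |grid| = 52
step 2: project along y, AND mask (12/16) → |grid| = 40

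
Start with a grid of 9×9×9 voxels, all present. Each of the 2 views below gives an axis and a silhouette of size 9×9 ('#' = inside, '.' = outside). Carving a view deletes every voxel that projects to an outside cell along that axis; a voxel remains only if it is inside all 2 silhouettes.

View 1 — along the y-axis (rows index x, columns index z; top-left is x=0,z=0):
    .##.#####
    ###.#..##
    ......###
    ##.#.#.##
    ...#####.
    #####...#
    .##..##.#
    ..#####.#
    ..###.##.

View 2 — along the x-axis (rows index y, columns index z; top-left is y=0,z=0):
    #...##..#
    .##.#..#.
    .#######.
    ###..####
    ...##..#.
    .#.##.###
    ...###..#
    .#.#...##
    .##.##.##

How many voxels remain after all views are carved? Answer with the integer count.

254 voxels

initial block: 9^3 = 729
  1. axis=1 (XZ plane), |mask|=49  ⇒  voxels=441
  2. axis=0 (YZ plane), |mask|=45  ⇒  voxels=254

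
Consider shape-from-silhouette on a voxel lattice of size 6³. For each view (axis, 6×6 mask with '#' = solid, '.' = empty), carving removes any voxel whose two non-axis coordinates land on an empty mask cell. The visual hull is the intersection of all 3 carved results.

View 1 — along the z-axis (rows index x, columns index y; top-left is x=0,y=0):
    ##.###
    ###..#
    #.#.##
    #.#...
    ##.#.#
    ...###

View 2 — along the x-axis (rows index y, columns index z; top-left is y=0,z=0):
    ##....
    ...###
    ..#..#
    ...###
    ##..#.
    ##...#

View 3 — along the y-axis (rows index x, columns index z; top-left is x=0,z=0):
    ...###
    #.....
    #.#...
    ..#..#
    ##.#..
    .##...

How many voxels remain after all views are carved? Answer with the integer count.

start: 6×6×6 = 216 voxels
  1. axis=2 (XY plane), |mask|=22  ⇒  voxels=132
  2. axis=0 (YZ plane), |mask|=16  ⇒  voxels=58
  3. axis=1 (XZ plane), |mask|=13  ⇒  voxels=24

|visual hull| = 24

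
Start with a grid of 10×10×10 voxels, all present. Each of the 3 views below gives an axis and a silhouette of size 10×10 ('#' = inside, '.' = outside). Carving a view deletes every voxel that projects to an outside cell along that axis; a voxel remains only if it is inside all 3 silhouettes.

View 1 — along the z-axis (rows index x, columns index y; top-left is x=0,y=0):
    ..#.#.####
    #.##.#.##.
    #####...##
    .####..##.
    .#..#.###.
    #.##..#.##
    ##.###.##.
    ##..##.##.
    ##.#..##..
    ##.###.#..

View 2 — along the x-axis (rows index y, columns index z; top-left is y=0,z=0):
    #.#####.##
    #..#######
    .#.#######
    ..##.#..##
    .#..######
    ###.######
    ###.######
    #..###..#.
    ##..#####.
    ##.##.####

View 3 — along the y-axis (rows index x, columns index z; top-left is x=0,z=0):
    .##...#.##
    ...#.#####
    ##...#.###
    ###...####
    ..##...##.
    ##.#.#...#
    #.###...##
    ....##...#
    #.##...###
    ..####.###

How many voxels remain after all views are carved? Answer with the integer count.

239 voxels

start: 10×10×10 = 1000 voxels
V1 z: intersect with XY mask (60 set) -- 600 left
V2 x: intersect with YZ mask (74 set) -- 428 left
V3 y: intersect with XZ mask (55 set) -- 239 left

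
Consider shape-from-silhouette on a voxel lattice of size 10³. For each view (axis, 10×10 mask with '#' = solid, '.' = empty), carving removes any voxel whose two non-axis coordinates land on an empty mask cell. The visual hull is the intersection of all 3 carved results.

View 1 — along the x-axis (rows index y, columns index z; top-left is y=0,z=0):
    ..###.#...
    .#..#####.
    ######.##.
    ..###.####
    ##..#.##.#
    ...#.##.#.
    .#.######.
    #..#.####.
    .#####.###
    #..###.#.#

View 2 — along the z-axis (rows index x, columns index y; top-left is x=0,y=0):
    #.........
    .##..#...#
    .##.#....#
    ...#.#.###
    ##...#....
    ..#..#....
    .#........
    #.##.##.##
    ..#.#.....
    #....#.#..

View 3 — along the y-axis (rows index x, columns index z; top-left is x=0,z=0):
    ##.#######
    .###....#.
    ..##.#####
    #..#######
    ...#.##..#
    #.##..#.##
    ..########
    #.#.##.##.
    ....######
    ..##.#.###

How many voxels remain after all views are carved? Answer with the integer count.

119 voxels

before carving: 1000 voxels (10×10×10)
[1] x-view keeps 62 columns → grid now 620
[2] z-view keeps 32 columns → grid now 189
[3] y-view keeps 64 columns → grid now 119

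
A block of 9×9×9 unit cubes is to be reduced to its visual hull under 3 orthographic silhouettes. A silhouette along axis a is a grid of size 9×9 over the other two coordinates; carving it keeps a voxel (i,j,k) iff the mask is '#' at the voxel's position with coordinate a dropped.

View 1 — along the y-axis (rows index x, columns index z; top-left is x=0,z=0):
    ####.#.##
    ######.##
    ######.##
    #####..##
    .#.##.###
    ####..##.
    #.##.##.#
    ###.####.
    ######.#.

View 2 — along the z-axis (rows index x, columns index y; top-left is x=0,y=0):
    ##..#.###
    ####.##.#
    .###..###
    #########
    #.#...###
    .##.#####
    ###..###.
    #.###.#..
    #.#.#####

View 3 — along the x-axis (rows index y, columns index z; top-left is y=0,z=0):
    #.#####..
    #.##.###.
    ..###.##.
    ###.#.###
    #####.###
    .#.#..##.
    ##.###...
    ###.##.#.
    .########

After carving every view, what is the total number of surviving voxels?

remaining voxels: 272

start: 9×9×9 = 729 voxels
step 1: project along y, AND mask (62/81) → |grid| = 558
step 2: project along z, AND mask (58/81) → |grid| = 401
step 3: project along x, AND mask (55/81) → |grid| = 272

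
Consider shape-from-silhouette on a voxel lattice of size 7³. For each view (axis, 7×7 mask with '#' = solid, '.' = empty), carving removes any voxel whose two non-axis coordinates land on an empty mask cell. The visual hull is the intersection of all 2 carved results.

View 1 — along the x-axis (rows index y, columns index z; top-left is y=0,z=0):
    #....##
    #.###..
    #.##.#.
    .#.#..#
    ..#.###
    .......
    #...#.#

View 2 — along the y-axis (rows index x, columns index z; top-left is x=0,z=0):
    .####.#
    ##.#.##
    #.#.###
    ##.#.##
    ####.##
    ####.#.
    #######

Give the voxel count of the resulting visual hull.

start: 7×7×7 = 343 voxels
[1] x-view keeps 21 columns → grid now 147
[2] y-view keeps 38 columns → grid now 114

voxel count = 114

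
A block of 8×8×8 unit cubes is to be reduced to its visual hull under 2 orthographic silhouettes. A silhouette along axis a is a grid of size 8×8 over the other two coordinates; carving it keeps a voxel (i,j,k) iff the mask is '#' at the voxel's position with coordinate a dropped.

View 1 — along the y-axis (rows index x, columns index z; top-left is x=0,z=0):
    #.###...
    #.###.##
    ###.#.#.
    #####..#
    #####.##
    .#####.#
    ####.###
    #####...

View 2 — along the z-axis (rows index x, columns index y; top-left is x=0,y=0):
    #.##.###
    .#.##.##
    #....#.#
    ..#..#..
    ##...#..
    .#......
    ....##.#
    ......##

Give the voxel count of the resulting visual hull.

initial block: 8^3 = 512
carve view 1 (along y, XZ-mask fill 46/64): 368 voxels remain
carve view 2 (along z, XY-mask fill 25/64): 139 voxels remain

|visual hull| = 139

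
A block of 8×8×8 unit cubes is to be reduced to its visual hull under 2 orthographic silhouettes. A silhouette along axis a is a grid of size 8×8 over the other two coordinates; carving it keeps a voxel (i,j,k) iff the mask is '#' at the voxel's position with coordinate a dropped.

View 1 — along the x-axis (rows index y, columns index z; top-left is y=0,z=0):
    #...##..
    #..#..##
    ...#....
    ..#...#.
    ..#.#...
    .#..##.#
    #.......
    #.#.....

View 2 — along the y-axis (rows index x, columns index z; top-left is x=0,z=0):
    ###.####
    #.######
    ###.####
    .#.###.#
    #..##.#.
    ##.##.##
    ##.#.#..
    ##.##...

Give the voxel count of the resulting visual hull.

initial block: 8^3 = 512
  1. axis=0 (YZ plane), |mask|=19  ⇒  voxels=152
  2. axis=1 (XZ plane), |mask|=44  ⇒  voxels=106

remaining voxels: 106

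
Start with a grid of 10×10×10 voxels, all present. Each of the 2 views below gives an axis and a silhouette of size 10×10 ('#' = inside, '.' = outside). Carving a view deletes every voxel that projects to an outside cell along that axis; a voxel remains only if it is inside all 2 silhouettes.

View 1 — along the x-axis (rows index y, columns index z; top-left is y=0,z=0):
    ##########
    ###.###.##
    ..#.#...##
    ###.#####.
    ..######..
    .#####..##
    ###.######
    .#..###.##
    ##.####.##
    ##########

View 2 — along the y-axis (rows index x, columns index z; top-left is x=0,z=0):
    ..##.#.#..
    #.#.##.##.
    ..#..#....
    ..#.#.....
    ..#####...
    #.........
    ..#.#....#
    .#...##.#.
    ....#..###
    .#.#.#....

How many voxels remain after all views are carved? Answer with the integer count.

269 voxels

initial block: 10^3 = 1000
carve view 1 (along x, YZ-mask fill 76/100): 760 voxels remain
carve view 2 (along y, XZ-mask fill 34/100): 269 voxels remain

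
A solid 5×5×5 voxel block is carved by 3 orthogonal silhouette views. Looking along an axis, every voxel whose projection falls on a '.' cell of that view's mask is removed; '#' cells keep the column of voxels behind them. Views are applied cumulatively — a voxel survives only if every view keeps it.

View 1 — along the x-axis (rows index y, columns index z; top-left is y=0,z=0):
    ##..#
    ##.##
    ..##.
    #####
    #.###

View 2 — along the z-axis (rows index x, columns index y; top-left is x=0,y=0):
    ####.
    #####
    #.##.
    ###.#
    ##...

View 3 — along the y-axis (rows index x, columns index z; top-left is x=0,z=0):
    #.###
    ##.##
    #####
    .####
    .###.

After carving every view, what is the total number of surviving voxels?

remaining voxels: 49

full grid |V| = 125
  1. axis=0 (YZ plane), |mask|=18  ⇒  voxels=90
  2. axis=2 (XY plane), |mask|=18  ⇒  voxels=62
  3. axis=1 (XZ plane), |mask|=20  ⇒  voxels=49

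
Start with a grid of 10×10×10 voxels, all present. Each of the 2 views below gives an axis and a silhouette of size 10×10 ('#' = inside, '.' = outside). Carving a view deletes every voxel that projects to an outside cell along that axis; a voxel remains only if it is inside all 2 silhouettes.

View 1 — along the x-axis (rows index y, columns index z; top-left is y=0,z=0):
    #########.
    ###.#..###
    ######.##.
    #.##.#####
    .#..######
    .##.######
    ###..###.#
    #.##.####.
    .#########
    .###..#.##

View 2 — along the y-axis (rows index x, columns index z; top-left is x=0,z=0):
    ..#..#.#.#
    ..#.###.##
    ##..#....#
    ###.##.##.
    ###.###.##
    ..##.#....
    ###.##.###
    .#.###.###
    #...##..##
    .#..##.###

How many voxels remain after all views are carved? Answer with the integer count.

|visual hull| = 444

initial block: 10^3 = 1000
step 1: project along x, AND mask (76/100) → |grid| = 760
step 2: project along y, AND mask (58/100) → |grid| = 444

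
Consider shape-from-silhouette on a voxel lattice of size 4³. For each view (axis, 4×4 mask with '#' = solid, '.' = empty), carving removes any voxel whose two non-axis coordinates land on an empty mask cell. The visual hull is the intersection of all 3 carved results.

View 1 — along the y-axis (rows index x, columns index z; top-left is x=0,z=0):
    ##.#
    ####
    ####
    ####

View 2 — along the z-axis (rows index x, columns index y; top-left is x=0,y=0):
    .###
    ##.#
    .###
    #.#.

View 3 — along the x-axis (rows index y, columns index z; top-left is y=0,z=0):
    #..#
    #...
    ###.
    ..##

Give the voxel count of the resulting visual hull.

start: 4×4×4 = 64 voxels
V1 y: intersect with XZ mask (15 set) -- 60 left
V2 z: intersect with XY mask (11 set) -- 41 left
V3 x: intersect with YZ mask (8 set) -- 20 left

20 voxels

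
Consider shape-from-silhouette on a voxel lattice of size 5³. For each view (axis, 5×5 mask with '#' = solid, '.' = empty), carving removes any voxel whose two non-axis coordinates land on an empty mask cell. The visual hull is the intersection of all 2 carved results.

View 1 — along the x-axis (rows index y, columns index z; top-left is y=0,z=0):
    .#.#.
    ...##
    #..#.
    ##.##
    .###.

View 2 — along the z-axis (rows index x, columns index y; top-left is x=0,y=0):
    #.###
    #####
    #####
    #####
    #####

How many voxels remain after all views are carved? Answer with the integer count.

remaining voxels: 63

initial block: 5^3 = 125
carve view 1 (along x, YZ-mask fill 13/25): 65 voxels remain
carve view 2 (along z, XY-mask fill 24/25): 63 voxels remain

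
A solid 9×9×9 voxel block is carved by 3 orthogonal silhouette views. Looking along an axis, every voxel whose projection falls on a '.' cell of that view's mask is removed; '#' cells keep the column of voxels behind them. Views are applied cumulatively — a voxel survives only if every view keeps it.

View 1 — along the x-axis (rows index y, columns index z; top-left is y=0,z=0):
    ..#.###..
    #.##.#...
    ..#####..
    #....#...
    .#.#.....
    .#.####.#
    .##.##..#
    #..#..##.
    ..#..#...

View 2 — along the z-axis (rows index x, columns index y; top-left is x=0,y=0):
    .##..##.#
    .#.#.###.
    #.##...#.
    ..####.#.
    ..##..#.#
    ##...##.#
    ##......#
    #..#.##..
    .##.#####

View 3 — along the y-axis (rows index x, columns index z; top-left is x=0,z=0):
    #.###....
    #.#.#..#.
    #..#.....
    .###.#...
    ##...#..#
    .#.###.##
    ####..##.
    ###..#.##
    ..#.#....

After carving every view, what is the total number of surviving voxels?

before carving: 729 voxels (9×9×9)
[1] x-view keeps 34 columns → grid now 306
[2] z-view keeps 42 columns → grid now 167
[3] y-view keeps 38 columns → grid now 78

|visual hull| = 78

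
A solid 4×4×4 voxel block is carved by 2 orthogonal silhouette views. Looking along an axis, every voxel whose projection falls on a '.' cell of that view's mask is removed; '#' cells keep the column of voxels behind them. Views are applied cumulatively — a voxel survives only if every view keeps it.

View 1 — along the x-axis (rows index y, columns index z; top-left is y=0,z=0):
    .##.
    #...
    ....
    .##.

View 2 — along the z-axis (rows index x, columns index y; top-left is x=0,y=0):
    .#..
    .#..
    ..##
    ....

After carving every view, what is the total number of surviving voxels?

|visual hull| = 4

start: 4×4×4 = 64 voxels
  1. axis=0 (YZ plane), |mask|=5  ⇒  voxels=20
  2. axis=2 (XY plane), |mask|=4  ⇒  voxels=4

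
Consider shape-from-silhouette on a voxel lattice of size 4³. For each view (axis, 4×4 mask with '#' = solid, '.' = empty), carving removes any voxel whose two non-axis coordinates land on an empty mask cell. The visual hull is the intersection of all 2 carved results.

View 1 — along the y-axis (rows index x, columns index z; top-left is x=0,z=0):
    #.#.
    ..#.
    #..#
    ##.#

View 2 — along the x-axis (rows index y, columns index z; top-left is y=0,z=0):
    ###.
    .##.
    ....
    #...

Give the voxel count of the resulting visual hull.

before carving: 64 voxels (4×4×4)
after view 1 [y-axis, 8 of 16 cells solid] → remaining = 32
after view 2 [x-axis, 6 of 16 cells solid] → remaining = 12

remaining voxels: 12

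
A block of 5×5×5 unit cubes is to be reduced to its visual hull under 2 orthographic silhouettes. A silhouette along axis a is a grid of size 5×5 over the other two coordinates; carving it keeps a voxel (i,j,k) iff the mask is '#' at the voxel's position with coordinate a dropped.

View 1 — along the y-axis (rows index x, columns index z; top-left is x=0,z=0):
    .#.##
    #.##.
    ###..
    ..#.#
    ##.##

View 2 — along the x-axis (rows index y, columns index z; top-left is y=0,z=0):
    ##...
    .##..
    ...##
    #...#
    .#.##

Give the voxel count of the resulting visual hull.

33 voxels

initial block: 5^3 = 125
[1] y-view keeps 15 columns → grid now 75
[2] x-view keeps 11 columns → grid now 33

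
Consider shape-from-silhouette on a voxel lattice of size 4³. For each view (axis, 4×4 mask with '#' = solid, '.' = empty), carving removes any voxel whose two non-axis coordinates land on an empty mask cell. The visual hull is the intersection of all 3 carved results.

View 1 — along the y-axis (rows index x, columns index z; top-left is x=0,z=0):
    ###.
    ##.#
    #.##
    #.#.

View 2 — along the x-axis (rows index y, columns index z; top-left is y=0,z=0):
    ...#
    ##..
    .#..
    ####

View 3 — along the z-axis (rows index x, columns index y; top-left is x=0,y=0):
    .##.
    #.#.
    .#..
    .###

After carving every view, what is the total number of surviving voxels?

|visual hull| = 9

initial block: 4^3 = 64
after view 1 [y-axis, 11 of 16 cells solid] → remaining = 44
after view 2 [x-axis, 8 of 16 cells solid] → remaining = 21
after view 3 [z-axis, 8 of 16 cells solid] → remaining = 9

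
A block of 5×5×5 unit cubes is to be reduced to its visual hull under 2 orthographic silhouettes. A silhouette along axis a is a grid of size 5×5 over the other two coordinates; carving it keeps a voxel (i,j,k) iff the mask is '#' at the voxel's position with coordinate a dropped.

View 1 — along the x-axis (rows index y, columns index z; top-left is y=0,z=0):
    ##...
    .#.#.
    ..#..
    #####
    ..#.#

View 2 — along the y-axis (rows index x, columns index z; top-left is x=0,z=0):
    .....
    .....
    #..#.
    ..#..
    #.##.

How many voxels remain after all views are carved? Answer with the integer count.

initial block: 5^3 = 125
step 1: project along x, AND mask (12/25) → |grid| = 60
step 2: project along y, AND mask (6/25) → |grid| = 14

remaining voxels: 14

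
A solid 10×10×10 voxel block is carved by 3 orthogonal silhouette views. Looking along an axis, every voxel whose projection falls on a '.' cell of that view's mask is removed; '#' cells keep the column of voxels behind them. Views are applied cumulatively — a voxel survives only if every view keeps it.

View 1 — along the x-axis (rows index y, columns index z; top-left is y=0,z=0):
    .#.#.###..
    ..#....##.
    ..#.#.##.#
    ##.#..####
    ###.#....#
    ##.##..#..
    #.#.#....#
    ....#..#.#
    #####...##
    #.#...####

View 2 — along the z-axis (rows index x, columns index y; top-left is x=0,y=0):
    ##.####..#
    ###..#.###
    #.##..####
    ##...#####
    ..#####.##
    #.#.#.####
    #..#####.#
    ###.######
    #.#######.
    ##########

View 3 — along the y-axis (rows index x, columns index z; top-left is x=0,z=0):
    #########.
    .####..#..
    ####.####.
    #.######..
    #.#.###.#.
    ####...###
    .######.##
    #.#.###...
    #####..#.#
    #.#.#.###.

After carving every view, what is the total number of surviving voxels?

initial block: 10^3 = 1000
[1] x-view keeps 50 columns → grid now 500
[2] z-view keeps 76 columns → grid now 382
[3] y-view keeps 68 columns → grid now 263

voxel count = 263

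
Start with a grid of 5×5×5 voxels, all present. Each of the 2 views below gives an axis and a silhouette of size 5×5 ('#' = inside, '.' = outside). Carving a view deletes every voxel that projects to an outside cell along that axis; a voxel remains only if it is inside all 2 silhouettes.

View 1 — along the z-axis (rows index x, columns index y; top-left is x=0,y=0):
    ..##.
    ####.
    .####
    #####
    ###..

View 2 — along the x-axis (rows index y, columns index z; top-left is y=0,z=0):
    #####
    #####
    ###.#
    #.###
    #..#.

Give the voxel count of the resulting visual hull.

before carving: 125 voxels (5×5×5)
V1 z: intersect with XY mask (18 set) -- 90 left
V2 x: intersect with YZ mask (20 set) -- 75 left

voxel count = 75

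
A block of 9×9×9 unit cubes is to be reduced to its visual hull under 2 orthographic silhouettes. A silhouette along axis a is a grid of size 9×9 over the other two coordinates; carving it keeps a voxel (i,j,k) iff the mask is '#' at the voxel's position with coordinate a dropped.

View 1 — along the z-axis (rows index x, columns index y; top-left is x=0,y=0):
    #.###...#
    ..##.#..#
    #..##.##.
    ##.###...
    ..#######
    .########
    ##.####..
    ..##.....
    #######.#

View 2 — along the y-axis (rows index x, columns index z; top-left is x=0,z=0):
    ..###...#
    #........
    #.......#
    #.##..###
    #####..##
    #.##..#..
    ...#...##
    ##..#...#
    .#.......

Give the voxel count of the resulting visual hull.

start: 9×9×9 = 729 voxels
step 1: project along z, AND mask (50/81) → |grid| = 450
step 2: project along y, AND mask (32/81) → |grid| = 179

|visual hull| = 179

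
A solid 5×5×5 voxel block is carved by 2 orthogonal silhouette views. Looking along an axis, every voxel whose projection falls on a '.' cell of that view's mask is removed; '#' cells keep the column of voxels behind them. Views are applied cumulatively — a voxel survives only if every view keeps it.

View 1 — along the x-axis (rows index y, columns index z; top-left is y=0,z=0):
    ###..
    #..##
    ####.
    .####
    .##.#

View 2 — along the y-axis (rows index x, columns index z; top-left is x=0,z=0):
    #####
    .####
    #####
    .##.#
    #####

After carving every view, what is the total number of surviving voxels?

full grid |V| = 125
carve view 1 (along x, YZ-mask fill 17/25): 85 voxels remain
carve view 2 (along y, XZ-mask fill 22/25): 76 voxels remain

voxel count = 76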